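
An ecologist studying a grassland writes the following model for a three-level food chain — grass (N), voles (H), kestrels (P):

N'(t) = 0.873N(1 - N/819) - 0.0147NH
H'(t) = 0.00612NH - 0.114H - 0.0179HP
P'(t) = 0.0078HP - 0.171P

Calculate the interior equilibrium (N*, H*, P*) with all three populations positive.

From dP/dt = 0: 0.0078H* = 0.171, so H* = 21.9.
From dN/dt = 0: 0.873(1 - N*/819) = 0.0147·21.9, giving N* = 819·(1 - 0.369) = 517.
From dH/dt = 0: 0.00612·517 - 0.114 = 0.0179P*, so P* = 3.05/0.0179 = 170.

N* ≈ 517, H* ≈ 21.9, P* ≈ 170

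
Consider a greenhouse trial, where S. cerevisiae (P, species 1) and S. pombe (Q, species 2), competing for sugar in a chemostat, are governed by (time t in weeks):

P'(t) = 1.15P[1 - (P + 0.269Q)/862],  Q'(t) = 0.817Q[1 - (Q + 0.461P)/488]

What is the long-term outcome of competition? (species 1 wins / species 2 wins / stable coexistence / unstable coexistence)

stable coexistence

Compare the nullcline intercepts: K1/α12 = 862/0.269 = 3200 > K2 = 488; K2/α21 = 488/0.461 = 1060 > K1 = 862.
Since both inequalities hold, each species can invade when rare, so the interior equilibrium is stable.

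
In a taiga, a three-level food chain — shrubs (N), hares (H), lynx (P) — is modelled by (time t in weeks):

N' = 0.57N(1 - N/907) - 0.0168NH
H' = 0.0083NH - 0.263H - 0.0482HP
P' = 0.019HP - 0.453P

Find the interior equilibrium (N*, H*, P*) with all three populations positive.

From dP/dt = 0: 0.019H* = 0.453, so H* = 23.8.
From dN/dt = 0: 0.57(1 - N*/907) = 0.0168·23.8, giving N* = 907·(1 - 0.703) = 270.
From dH/dt = 0: 0.0083·270 - 0.263 = 0.0482P*, so P* = 1.97/0.0482 = 41.

N* ≈ 270, H* ≈ 23.8, P* ≈ 41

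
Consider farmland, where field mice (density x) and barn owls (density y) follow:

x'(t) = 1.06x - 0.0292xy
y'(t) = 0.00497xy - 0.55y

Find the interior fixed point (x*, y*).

x* ≈ 111, y* ≈ 36.3

Set dy/dt = 0 with y > 0: 0.00497x - 0.55 = 0, so x* = 0.55/0.00497 = 111.
Set dx/dt = 0 with x > 0: 1.06 - 0.0292y = 0, so y* = 1.06/0.0292 = 36.3.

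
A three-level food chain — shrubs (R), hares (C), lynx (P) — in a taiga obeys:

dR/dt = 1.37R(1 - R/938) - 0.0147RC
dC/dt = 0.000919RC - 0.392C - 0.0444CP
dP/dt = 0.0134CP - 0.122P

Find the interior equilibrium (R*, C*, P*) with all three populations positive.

R* ≈ 846, C* ≈ 9.1, P* ≈ 8.69

From dP/dt = 0: 0.0134C* = 0.122, so C* = 9.1.
From dR/dt = 0: 1.37(1 - R*/938) = 0.0147·9.1, giving R* = 938·(1 - 0.0977) = 846.
From dC/dt = 0: 0.000919·846 - 0.392 = 0.0444P*, so P* = 0.386/0.0444 = 8.69.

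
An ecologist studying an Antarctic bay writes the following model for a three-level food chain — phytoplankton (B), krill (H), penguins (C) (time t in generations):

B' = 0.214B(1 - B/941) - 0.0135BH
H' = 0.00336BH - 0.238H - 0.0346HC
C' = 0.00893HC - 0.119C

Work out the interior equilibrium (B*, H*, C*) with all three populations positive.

From dC/dt = 0: 0.00893H* = 0.119, so H* = 13.3.
From dB/dt = 0: 0.214(1 - B*/941) = 0.0135·13.3, giving B* = 941·(1 - 0.841) = 150.
From dH/dt = 0: 0.00336·150 - 0.238 = 0.0346C*, so C* = 0.266/0.0346 = 7.68.

B* ≈ 150, H* ≈ 13.3, C* ≈ 7.68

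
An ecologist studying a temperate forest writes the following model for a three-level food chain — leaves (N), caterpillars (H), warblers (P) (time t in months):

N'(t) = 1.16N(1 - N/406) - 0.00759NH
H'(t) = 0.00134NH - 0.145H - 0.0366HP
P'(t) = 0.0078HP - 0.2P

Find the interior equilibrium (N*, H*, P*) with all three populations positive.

N* ≈ 338, H* ≈ 25.6, P* ≈ 8.41

From dP/dt = 0: 0.0078H* = 0.2, so H* = 25.6.
From dN/dt = 0: 1.16(1 - N*/406) = 0.00759·25.6, giving N* = 406·(1 - 0.168) = 338.
From dH/dt = 0: 0.00134·338 - 0.145 = 0.0366P*, so P* = 0.308/0.0366 = 8.41.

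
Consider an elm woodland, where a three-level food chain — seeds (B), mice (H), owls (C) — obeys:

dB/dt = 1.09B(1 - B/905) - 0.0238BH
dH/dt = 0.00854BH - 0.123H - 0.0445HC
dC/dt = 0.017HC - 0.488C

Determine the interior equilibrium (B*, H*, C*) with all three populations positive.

B* ≈ 338, H* ≈ 28.7, C* ≈ 62.1

From dC/dt = 0: 0.017H* = 0.488, so H* = 28.7.
From dB/dt = 0: 1.09(1 - B*/905) = 0.0238·28.7, giving B* = 905·(1 - 0.627) = 338.
From dH/dt = 0: 0.00854·338 - 0.123 = 0.0445C*, so C* = 2.76/0.0445 = 62.1.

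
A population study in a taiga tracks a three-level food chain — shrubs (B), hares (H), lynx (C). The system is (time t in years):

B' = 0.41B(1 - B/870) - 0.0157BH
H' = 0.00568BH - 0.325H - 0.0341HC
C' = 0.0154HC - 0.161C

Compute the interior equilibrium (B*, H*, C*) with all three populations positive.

B* ≈ 522, H* ≈ 10.5, C* ≈ 77.4

From dC/dt = 0: 0.0154H* = 0.161, so H* = 10.5.
From dB/dt = 0: 0.41(1 - B*/870) = 0.0157·10.5, giving B* = 870·(1 - 0.4) = 522.
From dH/dt = 0: 0.00568·522 - 0.325 = 0.0341C*, so C* = 2.64/0.0341 = 77.4.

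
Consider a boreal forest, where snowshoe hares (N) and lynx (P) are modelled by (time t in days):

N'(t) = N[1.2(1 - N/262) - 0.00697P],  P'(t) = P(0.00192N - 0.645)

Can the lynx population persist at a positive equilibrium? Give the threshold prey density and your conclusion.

The predator equation gives dP/dt > 0 only when N > 0.645/0.00192 = 336.
Without the predator, N → K = 262. Since 262 < 336, the predator cannot invade.

Threshold N = 336; K < 336, so no, the predator goes extinct.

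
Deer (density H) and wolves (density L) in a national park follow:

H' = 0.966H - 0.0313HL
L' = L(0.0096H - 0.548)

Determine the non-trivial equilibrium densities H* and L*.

Set dL/dt = 0 with L > 0: 0.0096H - 0.548 = 0, so H* = 0.548/0.0096 = 57.1.
Set dH/dt = 0 with H > 0: 0.966 - 0.0313L = 0, so L* = 0.966/0.0313 = 30.9.

H* ≈ 57.1, L* ≈ 30.9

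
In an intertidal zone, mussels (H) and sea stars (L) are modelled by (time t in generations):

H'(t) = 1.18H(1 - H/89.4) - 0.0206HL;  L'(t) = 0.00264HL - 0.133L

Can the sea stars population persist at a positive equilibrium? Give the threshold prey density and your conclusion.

The predator equation gives dL/dt > 0 only when H > 0.133/0.00264 = 50.4.
Without the predator, H → K = 89.4. Since 89.4 > 50.4, the predator can invade and persist.

Threshold H = 50.4; K > 50.4, so yes, the predator persists.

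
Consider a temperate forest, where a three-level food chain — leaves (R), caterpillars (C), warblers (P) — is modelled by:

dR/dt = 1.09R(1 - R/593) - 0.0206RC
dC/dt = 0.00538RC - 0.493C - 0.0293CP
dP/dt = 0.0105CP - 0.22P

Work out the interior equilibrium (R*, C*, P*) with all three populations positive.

From dP/dt = 0: 0.0105C* = 0.22, so C* = 21.
From dR/dt = 0: 1.09(1 - R*/593) = 0.0206·21, giving R* = 593·(1 - 0.396) = 358.
From dC/dt = 0: 0.00538·358 - 0.493 = 0.0293P*, so P* = 1.43/0.0293 = 48.9.

R* ≈ 358, C* ≈ 21, P* ≈ 48.9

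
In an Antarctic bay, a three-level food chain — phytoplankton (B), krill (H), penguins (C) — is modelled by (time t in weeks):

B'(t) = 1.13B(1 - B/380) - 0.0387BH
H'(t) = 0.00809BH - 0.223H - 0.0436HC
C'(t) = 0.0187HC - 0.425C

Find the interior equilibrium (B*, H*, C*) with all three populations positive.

B* ≈ 84.2, H* ≈ 22.7, C* ≈ 10.5

From dC/dt = 0: 0.0187H* = 0.425, so H* = 22.7.
From dB/dt = 0: 1.13(1 - B*/380) = 0.0387·22.7, giving B* = 380·(1 - 0.778) = 84.2.
From dH/dt = 0: 0.00809·84.2 - 0.223 = 0.0436C*, so C* = 0.458/0.0436 = 10.5.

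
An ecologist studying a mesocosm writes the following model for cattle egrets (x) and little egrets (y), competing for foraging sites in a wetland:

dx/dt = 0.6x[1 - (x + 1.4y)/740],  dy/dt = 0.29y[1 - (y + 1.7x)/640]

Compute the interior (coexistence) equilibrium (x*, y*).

Setting both brackets to zero gives the nullclines x + 1.4y = 740 and 1.7x + y = 640.
Substituting y = 640 - 1.7x into the first: x(1 - 1.4·1.7) = 740 - 1.4·640.
So x* = -156/-1.38 = 113, and then y* = 640 - 1.7·113 = 448.

x* ≈ 113, y* ≈ 448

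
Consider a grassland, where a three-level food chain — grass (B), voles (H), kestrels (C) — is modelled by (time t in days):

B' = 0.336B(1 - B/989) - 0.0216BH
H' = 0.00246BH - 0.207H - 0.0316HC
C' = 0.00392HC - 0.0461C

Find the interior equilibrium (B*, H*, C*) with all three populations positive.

From dC/dt = 0: 0.00392H* = 0.0461, so H* = 11.8.
From dB/dt = 0: 0.336(1 - B*/989) = 0.0216·11.8, giving B* = 989·(1 - 0.756) = 241.
From dH/dt = 0: 0.00246·241 - 0.207 = 0.0316C*, so C* = 0.387/0.0316 = 12.2.

B* ≈ 241, H* ≈ 11.8, C* ≈ 12.2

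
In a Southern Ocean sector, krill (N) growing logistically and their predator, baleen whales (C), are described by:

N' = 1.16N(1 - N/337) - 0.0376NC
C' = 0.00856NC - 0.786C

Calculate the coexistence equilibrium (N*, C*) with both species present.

N* ≈ 91.8, C* ≈ 22.4

From dC/dt = 0 with C > 0: 0.00856N* = 0.786, so N* = 91.8.
Substitute into dN/dt = 0: 1.16(1 - 91.8/337) = 0.0376C*.
The bracket is 0.728, giving C* = 0.844/0.0376 = 22.4.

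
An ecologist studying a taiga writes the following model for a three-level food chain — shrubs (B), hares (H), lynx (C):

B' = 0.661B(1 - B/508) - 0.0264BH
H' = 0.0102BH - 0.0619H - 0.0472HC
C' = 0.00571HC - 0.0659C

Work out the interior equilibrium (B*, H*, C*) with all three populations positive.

B* ≈ 274, H* ≈ 11.5, C* ≈ 57.9

From dC/dt = 0: 0.00571H* = 0.0659, so H* = 11.5.
From dB/dt = 0: 0.661(1 - B*/508) = 0.0264·11.5, giving B* = 508·(1 - 0.461) = 274.
From dH/dt = 0: 0.0102·274 - 0.0619 = 0.0472C*, so C* = 2.73/0.0472 = 57.9.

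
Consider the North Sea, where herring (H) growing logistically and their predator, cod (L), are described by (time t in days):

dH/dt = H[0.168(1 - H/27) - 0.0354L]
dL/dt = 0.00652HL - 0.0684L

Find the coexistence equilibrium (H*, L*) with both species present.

H* ≈ 10.5, L* ≈ 2.9

From dL/dt = 0 with L > 0: 0.00652H* = 0.0684, so H* = 10.5.
Substitute into dH/dt = 0: 0.168(1 - 10.5/27) = 0.0354L*.
The bracket is 0.611, giving L* = 0.103/0.0354 = 2.9.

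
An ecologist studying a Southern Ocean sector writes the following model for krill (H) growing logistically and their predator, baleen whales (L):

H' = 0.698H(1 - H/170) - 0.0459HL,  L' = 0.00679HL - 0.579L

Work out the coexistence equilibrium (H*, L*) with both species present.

H* ≈ 85.3, L* ≈ 7.58

From dL/dt = 0 with L > 0: 0.00679H* = 0.579, so H* = 85.3.
Substitute into dH/dt = 0: 0.698(1 - 85.3/170) = 0.0459L*.
The bracket is 0.498, giving L* = 0.348/0.0459 = 7.58.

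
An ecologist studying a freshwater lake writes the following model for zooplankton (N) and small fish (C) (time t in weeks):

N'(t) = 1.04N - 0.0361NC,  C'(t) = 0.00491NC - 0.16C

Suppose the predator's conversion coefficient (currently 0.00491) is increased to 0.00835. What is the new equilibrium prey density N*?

N* ≈ 19.2

At the interior fixed point, setting dC/dt = 0 with C > 0 fixes N* = (predator death rate)/(NC coefficient) — independent of the other coefficients.
With the change, N* = 0.16/0.00835 = 19.2; it falls from 32.6.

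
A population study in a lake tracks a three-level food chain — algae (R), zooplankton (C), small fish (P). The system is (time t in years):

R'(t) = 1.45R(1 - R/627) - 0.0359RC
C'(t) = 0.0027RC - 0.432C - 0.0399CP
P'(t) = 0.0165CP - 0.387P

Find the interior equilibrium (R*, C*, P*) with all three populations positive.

R* ≈ 263, C* ≈ 23.5, P* ≈ 6.96

From dP/dt = 0: 0.0165C* = 0.387, so C* = 23.5.
From dR/dt = 0: 1.45(1 - R*/627) = 0.0359·23.5, giving R* = 627·(1 - 0.581) = 263.
From dC/dt = 0: 0.0027·263 - 0.432 = 0.0399P*, so P* = 0.278/0.0399 = 6.96.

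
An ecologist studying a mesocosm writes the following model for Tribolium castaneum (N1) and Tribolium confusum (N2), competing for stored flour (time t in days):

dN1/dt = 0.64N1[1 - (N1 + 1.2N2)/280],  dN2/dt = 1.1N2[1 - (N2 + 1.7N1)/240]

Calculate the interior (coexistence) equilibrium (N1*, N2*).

Setting both brackets to zero gives the nullclines N1 + 1.2N2 = 280 and 1.7N1 + N2 = 240.
Substituting N2 = 240 - 1.7N1 into the first: N1(1 - 1.2·1.7) = 280 - 1.2·240.
So N1* = -8/-1.04 = 7.69, and then N2* = 240 - 1.7·7.69 = 227.

N1* ≈ 7.69, N2* ≈ 227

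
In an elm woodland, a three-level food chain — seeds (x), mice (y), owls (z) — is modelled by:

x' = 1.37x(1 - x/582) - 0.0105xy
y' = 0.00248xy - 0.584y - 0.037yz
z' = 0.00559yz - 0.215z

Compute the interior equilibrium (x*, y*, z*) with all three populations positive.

x* ≈ 410, y* ≈ 38.5, z* ≈ 11.7

From dz/dt = 0: 0.00559y* = 0.215, so y* = 38.5.
From dx/dt = 0: 1.37(1 - x*/582) = 0.0105·38.5, giving x* = 582·(1 - 0.295) = 410.
From dy/dt = 0: 0.00248·410 - 0.584 = 0.037z*, so z* = 0.434/0.037 = 11.7.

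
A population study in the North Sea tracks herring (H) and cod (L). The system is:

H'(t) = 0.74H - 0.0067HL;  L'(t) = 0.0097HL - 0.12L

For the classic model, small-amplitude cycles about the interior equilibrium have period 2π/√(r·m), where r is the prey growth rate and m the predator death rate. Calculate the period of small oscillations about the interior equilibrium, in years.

T ≈ 21.1 years

Here r = 0.74 and m = 0.12, so r·m = 0.0888.
ω = √0.0888 = 0.298 per year, hence T = 2π/ω ≈ 21.1 years.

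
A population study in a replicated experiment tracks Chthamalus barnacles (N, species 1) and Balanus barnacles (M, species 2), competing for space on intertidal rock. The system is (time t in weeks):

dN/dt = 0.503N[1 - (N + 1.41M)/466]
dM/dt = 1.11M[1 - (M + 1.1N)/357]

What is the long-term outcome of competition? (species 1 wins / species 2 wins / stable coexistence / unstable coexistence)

unstable coexistence (outcome depends on initial conditions)

Compare the nullcline intercepts: K1/α12 = 466/1.41 = 330 < K2 = 357; K2/α21 = 357/1.1 = 325 < K1 = 466.
Since both are reversed, neither can invade when rare; the interior point is a saddle.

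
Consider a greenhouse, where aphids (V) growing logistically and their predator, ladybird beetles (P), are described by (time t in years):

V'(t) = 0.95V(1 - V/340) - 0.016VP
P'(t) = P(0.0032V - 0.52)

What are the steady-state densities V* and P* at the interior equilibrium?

V* ≈ 162, P* ≈ 31

From dP/dt = 0 with P > 0: 0.0032V* = 0.52, so V* = 162.
Substitute into dV/dt = 0: 0.95(1 - 162/340) = 0.016P*.
The bracket is 0.522, giving P* = 0.496/0.016 = 31.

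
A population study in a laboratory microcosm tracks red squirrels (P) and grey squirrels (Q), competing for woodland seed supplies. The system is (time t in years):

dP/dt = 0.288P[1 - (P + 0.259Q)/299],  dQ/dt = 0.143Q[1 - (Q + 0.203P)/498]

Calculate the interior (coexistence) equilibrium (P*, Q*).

P* ≈ 179, Q* ≈ 462

Setting both brackets to zero gives the nullclines P + 0.259Q = 299 and 0.203P + Q = 498.
Substituting Q = 498 - 0.203P into the first: P(1 - 0.259·0.203) = 299 - 0.259·498.
So P* = 170/0.947 = 179, and then Q* = 498 - 0.203·179 = 462.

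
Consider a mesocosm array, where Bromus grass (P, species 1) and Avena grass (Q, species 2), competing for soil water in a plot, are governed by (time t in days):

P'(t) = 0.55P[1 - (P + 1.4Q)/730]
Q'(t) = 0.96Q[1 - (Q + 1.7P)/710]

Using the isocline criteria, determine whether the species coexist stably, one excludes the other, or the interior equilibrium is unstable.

Compare the nullcline intercepts: K1/α12 = 730/1.4 = 521 < K2 = 710; K2/α21 = 710/1.7 = 418 < K1 = 730.
Since both are reversed, neither can invade when rare; the interior point is a saddle.

unstable coexistence (outcome depends on initial conditions)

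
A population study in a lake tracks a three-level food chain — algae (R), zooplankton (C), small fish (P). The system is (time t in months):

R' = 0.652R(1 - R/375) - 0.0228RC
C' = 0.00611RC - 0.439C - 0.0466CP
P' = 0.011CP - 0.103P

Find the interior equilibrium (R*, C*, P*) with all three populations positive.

R* ≈ 252, C* ≈ 9.36, P* ≈ 23.6

From dP/dt = 0: 0.011C* = 0.103, so C* = 9.36.
From dR/dt = 0: 0.652(1 - R*/375) = 0.0228·9.36, giving R* = 375·(1 - 0.327) = 252.
From dC/dt = 0: 0.00611·252 - 0.439 = 0.0466P*, so P* = 1.1/0.0466 = 23.6.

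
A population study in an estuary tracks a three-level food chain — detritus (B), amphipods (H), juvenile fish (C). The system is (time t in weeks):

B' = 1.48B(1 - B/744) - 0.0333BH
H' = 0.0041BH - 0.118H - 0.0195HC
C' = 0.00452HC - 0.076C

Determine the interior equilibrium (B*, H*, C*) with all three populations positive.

From dC/dt = 0: 0.00452H* = 0.076, so H* = 16.8.
From dB/dt = 0: 1.48(1 - B*/744) = 0.0333·16.8, giving B* = 744·(1 - 0.378) = 463.
From dH/dt = 0: 0.0041·463 - 0.118 = 0.0195C*, so C* = 1.78/0.0195 = 91.2.

B* ≈ 463, H* ≈ 16.8, C* ≈ 91.2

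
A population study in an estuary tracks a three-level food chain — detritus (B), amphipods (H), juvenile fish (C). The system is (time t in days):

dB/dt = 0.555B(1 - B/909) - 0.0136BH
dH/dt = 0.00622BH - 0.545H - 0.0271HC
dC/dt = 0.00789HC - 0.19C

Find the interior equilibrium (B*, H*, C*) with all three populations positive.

From dC/dt = 0: 0.00789H* = 0.19, so H* = 24.1.
From dB/dt = 0: 0.555(1 - B*/909) = 0.0136·24.1, giving B* = 909·(1 - 0.59) = 373.
From dH/dt = 0: 0.00622·373 - 0.545 = 0.0271C*, so C* = 1.77/0.0271 = 65.4.

B* ≈ 373, H* ≈ 24.1, C* ≈ 65.4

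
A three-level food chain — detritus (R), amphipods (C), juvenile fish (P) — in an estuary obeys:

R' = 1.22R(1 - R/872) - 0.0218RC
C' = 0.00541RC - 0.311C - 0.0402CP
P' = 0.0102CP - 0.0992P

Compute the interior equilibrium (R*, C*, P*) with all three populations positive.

From dP/dt = 0: 0.0102C* = 0.0992, so C* = 9.73.
From dR/dt = 0: 1.22(1 - R*/872) = 0.0218·9.73, giving R* = 872·(1 - 0.174) = 720.
From dC/dt = 0: 0.00541·720 - 0.311 = 0.0402P*, so P* = 3.59/0.0402 = 89.2.

R* ≈ 720, C* ≈ 9.73, P* ≈ 89.2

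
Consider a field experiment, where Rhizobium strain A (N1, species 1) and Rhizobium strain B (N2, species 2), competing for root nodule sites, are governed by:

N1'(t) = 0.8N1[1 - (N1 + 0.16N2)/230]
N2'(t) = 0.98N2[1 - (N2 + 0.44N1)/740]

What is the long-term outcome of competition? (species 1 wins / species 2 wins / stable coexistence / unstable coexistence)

stable coexistence

Compare the nullcline intercepts: K1/α12 = 230/0.16 = 1440 > K2 = 740; K2/α21 = 740/0.44 = 1680 > K1 = 230.
Since both inequalities hold, each species can invade when rare, so the interior equilibrium is stable.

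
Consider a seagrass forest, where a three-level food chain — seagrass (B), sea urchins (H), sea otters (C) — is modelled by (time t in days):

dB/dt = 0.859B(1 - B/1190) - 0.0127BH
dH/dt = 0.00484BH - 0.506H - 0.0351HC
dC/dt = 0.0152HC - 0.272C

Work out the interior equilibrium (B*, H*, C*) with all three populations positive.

From dC/dt = 0: 0.0152H* = 0.272, so H* = 17.9.
From dB/dt = 0: 0.859(1 - B*/1190) = 0.0127·17.9, giving B* = 1190·(1 - 0.265) = 875.
From dH/dt = 0: 0.00484·875 - 0.506 = 0.0351C*, so C* = 3.73/0.0351 = 106.

B* ≈ 875, H* ≈ 17.9, C* ≈ 106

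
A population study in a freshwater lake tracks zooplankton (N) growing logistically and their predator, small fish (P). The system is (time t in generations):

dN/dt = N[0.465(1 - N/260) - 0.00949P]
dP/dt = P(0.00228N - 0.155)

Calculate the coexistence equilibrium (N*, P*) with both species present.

N* ≈ 68, P* ≈ 36.2

From dP/dt = 0 with P > 0: 0.00228N* = 0.155, so N* = 68.
Substitute into dN/dt = 0: 0.465(1 - 68/260) = 0.00949P*.
The bracket is 0.739, giving P* = 0.343/0.00949 = 36.2.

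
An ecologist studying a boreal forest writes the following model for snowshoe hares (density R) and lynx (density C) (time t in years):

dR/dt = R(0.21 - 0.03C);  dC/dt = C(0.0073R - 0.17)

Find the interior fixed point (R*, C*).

R* ≈ 23.3, C* ≈ 7

Set dC/dt = 0 with C > 0: 0.0073R - 0.17 = 0, so R* = 0.17/0.0073 = 23.3.
Set dR/dt = 0 with R > 0: 0.21 - 0.03C = 0, so C* = 0.21/0.03 = 7.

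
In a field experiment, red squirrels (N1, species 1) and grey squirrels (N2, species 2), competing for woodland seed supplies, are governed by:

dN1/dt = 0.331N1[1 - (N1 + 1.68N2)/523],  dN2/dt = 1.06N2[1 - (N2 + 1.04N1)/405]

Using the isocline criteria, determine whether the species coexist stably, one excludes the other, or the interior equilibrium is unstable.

Compare the nullcline intercepts: K1/α12 = 523/1.68 = 311 < K2 = 405; K2/α21 = 405/1.04 = 389 < K1 = 523.
Since both are reversed, neither can invade when rare; the interior point is a saddle.

unstable coexistence (outcome depends on initial conditions)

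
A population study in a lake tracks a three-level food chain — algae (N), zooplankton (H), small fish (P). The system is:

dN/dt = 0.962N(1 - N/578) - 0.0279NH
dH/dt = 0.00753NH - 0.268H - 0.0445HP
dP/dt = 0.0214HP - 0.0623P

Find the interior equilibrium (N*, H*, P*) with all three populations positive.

From dP/dt = 0: 0.0214H* = 0.0623, so H* = 2.91.
From dN/dt = 0: 0.962(1 - N*/578) = 0.0279·2.91, giving N* = 578·(1 - 0.0844) = 529.
From dH/dt = 0: 0.00753·529 - 0.268 = 0.0445P*, so P* = 3.72/0.0445 = 83.5.

N* ≈ 529, H* ≈ 2.91, P* ≈ 83.5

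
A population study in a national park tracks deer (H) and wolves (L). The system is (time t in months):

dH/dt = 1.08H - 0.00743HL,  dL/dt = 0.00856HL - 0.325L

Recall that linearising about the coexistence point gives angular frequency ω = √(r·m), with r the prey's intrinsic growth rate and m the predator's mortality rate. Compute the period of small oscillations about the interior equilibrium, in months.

Here r = 1.08 and m = 0.325, so r·m = 0.351.
ω = √0.351 = 0.592 per month, hence T = 2π/ω ≈ 10.6 months.

T ≈ 10.6 months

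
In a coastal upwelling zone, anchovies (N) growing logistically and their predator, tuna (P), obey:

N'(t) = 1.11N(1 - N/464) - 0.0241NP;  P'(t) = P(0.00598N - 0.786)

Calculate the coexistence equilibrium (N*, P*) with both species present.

From dP/dt = 0 with P > 0: 0.00598N* = 0.786, so N* = 131.
Substitute into dN/dt = 0: 1.11(1 - 131/464) = 0.0241P*.
The bracket is 0.717, giving P* = 0.796/0.0241 = 33.

N* ≈ 131, P* ≈ 33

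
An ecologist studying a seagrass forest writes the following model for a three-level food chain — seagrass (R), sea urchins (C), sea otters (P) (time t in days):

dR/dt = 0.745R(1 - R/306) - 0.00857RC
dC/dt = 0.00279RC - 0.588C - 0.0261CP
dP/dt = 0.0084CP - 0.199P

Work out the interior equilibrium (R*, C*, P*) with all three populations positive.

From dP/dt = 0: 0.0084C* = 0.199, so C* = 23.7.
From dR/dt = 0: 0.745(1 - R*/306) = 0.00857·23.7, giving R* = 306·(1 - 0.273) = 223.
From dC/dt = 0: 0.00279·223 - 0.588 = 0.0261P*, so P* = 0.0331/0.0261 = 1.27.

R* ≈ 223, C* ≈ 23.7, P* ≈ 1.27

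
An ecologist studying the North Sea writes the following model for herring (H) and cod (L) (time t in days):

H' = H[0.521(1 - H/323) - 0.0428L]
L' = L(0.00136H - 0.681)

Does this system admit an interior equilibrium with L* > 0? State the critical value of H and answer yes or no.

The predator equation gives dL/dt > 0 only when H > 0.681/0.00136 = 501.
Without the predator, H → K = 323. Since 323 < 501, the predator cannot invade.

Threshold H = 501; K < 501, so no, the predator goes extinct.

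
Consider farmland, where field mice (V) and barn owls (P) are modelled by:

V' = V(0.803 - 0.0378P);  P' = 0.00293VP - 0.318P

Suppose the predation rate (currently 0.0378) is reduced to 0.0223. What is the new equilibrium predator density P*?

At the interior fixed point, setting dV/dt = 0 with V > 0 fixes P* = (prey growth rate)/(VP coefficient) — independent of the other coefficients.
With the change, P* = 0.803/0.0223 = 36; it rises from 21.2.

P* ≈ 36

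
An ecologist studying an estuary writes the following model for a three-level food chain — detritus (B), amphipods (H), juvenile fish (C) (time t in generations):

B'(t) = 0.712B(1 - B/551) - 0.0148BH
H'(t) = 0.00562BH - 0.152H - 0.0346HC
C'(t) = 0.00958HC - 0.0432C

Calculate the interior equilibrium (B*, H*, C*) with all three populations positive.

B* ≈ 499, H* ≈ 4.51, C* ≈ 76.7

From dC/dt = 0: 0.00958H* = 0.0432, so H* = 4.51.
From dB/dt = 0: 0.712(1 - B*/551) = 0.0148·4.51, giving B* = 551·(1 - 0.0937) = 499.
From dH/dt = 0: 0.00562·499 - 0.152 = 0.0346C*, so C* = 2.65/0.0346 = 76.7.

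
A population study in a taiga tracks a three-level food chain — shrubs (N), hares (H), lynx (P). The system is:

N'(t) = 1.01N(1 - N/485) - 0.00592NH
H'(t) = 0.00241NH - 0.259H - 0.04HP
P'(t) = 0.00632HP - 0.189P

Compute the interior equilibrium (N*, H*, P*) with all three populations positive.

From dP/dt = 0: 0.00632H* = 0.189, so H* = 29.9.
From dN/dt = 0: 1.01(1 - N*/485) = 0.00592·29.9, giving N* = 485·(1 - 0.175) = 400.
From dH/dt = 0: 0.00241·400 - 0.259 = 0.04P*, so P* = 0.705/0.04 = 17.6.

N* ≈ 400, H* ≈ 29.9, P* ≈ 17.6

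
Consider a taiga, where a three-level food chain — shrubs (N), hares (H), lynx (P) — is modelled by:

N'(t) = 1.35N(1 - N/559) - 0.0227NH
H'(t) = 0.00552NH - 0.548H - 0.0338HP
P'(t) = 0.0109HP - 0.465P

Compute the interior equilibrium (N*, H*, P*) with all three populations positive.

From dP/dt = 0: 0.0109H* = 0.465, so H* = 42.7.
From dN/dt = 0: 1.35(1 - N*/559) = 0.0227·42.7, giving N* = 559·(1 - 0.717) = 158.
From dH/dt = 0: 0.00552·158 - 0.548 = 0.0338P*, so P* = 0.324/0.0338 = 9.59.

N* ≈ 158, H* ≈ 42.7, P* ≈ 9.59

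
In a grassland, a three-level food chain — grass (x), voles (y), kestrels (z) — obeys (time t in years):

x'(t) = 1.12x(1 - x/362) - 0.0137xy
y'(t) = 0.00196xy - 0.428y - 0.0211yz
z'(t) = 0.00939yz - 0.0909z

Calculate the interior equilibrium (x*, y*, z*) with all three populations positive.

From dz/dt = 0: 0.00939y* = 0.0909, so y* = 9.68.
From dx/dt = 0: 1.12(1 - x*/362) = 0.0137·9.68, giving x* = 362·(1 - 0.118) = 319.
From dy/dt = 0: 0.00196·319 - 0.428 = 0.0211z*, so z* = 0.198/0.0211 = 9.36.

x* ≈ 319, y* ≈ 9.68, z* ≈ 9.36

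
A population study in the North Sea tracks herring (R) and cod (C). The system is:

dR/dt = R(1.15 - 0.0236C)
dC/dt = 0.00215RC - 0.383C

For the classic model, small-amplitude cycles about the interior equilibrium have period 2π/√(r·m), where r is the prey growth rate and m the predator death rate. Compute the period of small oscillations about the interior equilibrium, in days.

Here r = 1.15 and m = 0.383, so r·m = 0.44.
ω = √0.44 = 0.664 per day, hence T = 2π/ω ≈ 9.47 days.

T ≈ 9.47 days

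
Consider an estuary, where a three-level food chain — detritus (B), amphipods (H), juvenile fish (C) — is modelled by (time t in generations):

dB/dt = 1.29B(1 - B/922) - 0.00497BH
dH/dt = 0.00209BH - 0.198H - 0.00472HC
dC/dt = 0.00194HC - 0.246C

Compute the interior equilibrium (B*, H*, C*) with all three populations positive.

B* ≈ 472, H* ≈ 127, C* ≈ 167

From dC/dt = 0: 0.00194H* = 0.246, so H* = 127.
From dB/dt = 0: 1.29(1 - B*/922) = 0.00497·127, giving B* = 922·(1 - 0.489) = 472.
From dH/dt = 0: 0.00209·472 - 0.198 = 0.00472C*, so C* = 0.788/0.00472 = 167.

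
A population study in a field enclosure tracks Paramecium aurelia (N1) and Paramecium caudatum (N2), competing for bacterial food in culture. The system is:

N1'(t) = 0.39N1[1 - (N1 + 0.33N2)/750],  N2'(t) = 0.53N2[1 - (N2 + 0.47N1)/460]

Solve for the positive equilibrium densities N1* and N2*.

Setting both brackets to zero gives the nullclines N1 + 0.33N2 = 750 and 0.47N1 + N2 = 460.
Substituting N2 = 460 - 0.47N1 into the first: N1(1 - 0.33·0.47) = 750 - 0.33·460.
So N1* = 598/0.845 = 708, and then N2* = 460 - 0.47·708 = 127.

N1* ≈ 708, N2* ≈ 127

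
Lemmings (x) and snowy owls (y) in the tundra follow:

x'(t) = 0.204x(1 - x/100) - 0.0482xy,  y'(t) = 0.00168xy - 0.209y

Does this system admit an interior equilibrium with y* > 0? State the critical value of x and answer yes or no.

The predator equation gives dy/dt > 0 only when x > 0.209/0.00168 = 124.
Without the predator, x → K = 100. Since 100 < 124, the predator cannot invade.

Threshold x = 124; K < 124, so no, the predator goes extinct.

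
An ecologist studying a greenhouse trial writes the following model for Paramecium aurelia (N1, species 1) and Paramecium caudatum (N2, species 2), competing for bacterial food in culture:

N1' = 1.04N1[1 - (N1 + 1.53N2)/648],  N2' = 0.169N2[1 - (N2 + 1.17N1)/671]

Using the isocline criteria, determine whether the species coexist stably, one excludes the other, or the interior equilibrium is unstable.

unstable coexistence (outcome depends on initial conditions)

Compare the nullcline intercepts: K1/α12 = 648/1.53 = 424 < K2 = 671; K2/α21 = 671/1.17 = 574 < K1 = 648.
Since both are reversed, neither can invade when rare; the interior point is a saddle.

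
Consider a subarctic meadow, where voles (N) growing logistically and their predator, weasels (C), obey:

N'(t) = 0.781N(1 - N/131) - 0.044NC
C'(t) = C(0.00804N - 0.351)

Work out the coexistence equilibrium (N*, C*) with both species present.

N* ≈ 43.7, C* ≈ 11.8

From dC/dt = 0 with C > 0: 0.00804N* = 0.351, so N* = 43.7.
Substitute into dN/dt = 0: 0.781(1 - 43.7/131) = 0.044C*.
The bracket is 0.667, giving C* = 0.521/0.044 = 11.8.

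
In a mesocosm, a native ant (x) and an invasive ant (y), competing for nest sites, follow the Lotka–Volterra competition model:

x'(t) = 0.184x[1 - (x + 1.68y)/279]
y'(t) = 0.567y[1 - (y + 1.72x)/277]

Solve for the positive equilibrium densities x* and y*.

x* ≈ 98.6, y* ≈ 107

Setting both brackets to zero gives the nullclines x + 1.68y = 279 and 1.72x + y = 277.
Substituting y = 277 - 1.72x into the first: x(1 - 1.68·1.72) = 279 - 1.68·277.
So x* = -186/-1.89 = 98.6, and then y* = 277 - 1.72·98.6 = 107.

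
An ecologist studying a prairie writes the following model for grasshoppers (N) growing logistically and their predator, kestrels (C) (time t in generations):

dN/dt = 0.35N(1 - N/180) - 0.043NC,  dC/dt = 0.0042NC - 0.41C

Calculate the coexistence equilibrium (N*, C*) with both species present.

N* ≈ 97.6, C* ≈ 3.73

From dC/dt = 0 with C > 0: 0.0042N* = 0.41, so N* = 97.6.
Substitute into dN/dt = 0: 0.35(1 - 97.6/180) = 0.043C*.
The bracket is 0.458, giving C* = 0.16/0.043 = 3.73.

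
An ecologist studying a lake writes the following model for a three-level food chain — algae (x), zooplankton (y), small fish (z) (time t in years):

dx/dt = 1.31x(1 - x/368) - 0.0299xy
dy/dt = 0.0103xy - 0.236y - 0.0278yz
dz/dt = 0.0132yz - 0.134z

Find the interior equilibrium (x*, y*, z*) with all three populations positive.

x* ≈ 283, y* ≈ 10.2, z* ≈ 96.3

From dz/dt = 0: 0.0132y* = 0.134, so y* = 10.2.
From dx/dt = 0: 1.31(1 - x*/368) = 0.0299·10.2, giving x* = 368·(1 - 0.232) = 283.
From dy/dt = 0: 0.0103·283 - 0.236 = 0.0278z*, so z* = 2.68/0.0278 = 96.3.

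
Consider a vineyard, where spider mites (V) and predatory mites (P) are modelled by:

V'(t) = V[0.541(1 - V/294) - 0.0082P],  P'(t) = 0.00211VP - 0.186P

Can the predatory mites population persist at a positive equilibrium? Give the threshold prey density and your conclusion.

Threshold V = 88.2; K > 88.2, so yes, the predator persists.

The predator equation gives dP/dt > 0 only when V > 0.186/0.00211 = 88.2.
Without the predator, V → K = 294. Since 294 > 88.2, the predator can invade and persist.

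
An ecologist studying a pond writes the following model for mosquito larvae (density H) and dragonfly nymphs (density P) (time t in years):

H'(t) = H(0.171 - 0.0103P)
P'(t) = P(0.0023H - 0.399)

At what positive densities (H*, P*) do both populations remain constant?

H* ≈ 173, P* ≈ 16.6

Set dP/dt = 0 with P > 0: 0.0023H - 0.399 = 0, so H* = 0.399/0.0023 = 173.
Set dH/dt = 0 with H > 0: 0.171 - 0.0103P = 0, so P* = 0.171/0.0103 = 16.6.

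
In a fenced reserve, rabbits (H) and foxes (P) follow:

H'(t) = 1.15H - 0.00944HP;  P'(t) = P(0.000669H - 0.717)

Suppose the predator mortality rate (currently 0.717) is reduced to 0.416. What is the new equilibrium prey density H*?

At the interior fixed point, setting dP/dt = 0 with P > 0 fixes H* = (predator death rate)/(HP coefficient) — independent of the other coefficients.
With the change, H* = 0.416/0.000669 = 622; it falls from 1070.

H* ≈ 622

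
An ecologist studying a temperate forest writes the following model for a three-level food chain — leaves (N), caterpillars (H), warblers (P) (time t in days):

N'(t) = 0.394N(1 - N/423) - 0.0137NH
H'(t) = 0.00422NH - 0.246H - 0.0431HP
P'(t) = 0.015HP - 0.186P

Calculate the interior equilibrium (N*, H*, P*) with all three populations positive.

N* ≈ 241, H* ≈ 12.4, P* ≈ 17.9

From dP/dt = 0: 0.015H* = 0.186, so H* = 12.4.
From dN/dt = 0: 0.394(1 - N*/423) = 0.0137·12.4, giving N* = 423·(1 - 0.431) = 241.
From dH/dt = 0: 0.00422·241 - 0.246 = 0.0431P*, so P* = 0.769/0.0431 = 17.9.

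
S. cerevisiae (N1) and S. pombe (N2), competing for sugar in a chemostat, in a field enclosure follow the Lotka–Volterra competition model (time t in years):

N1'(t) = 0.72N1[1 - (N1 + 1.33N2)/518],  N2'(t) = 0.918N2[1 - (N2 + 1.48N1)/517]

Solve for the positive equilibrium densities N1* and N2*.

Setting both brackets to zero gives the nullclines N1 + 1.33N2 = 518 and 1.48N1 + N2 = 517.
Substituting N2 = 517 - 1.48N1 into the first: N1(1 - 1.33·1.48) = 518 - 1.33·517.
So N1* = -170/-0.968 = 175, and then N2* = 517 - 1.48·175 = 258.

N1* ≈ 175, N2* ≈ 258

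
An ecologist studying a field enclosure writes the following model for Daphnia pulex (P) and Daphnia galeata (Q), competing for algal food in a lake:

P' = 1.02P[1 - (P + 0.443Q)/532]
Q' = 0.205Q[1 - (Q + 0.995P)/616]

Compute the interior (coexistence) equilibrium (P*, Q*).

Setting both brackets to zero gives the nullclines P + 0.443Q = 532 and 0.995P + Q = 616.
Substituting Q = 616 - 0.995P into the first: P(1 - 0.443·0.995) = 532 - 0.443·616.
So P* = 259/0.559 = 463, and then Q* = 616 - 0.995·463 = 155.

P* ≈ 463, Q* ≈ 155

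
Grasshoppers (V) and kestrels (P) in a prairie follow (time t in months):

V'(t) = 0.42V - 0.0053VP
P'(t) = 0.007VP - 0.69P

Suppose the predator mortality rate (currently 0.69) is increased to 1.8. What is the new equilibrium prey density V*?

At the interior fixed point, setting dP/dt = 0 with P > 0 fixes V* = (predator death rate)/(VP coefficient) — independent of the other coefficients.
With the change, V* = 1.8/0.007 = 257; it rises from 98.6.

V* ≈ 257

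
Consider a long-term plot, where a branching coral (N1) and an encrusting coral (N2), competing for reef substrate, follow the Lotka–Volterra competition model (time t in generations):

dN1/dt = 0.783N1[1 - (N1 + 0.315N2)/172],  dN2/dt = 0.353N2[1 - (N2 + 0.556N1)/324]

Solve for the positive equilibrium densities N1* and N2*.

Setting both brackets to zero gives the nullclines N1 + 0.315N2 = 172 and 0.556N1 + N2 = 324.
Substituting N2 = 324 - 0.556N1 into the first: N1(1 - 0.315·0.556) = 172 - 0.315·324.
So N1* = 69.9/0.825 = 84.8, and then N2* = 324 - 0.556·84.8 = 277.

N1* ≈ 84.8, N2* ≈ 277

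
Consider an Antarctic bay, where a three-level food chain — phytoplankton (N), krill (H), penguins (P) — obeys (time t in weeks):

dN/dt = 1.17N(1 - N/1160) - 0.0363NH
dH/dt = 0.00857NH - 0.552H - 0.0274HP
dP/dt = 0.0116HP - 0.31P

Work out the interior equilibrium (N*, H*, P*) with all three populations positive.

N* ≈ 198, H* ≈ 26.7, P* ≈ 41.8

From dP/dt = 0: 0.0116H* = 0.31, so H* = 26.7.
From dN/dt = 0: 1.17(1 - N*/1160) = 0.0363·26.7, giving N* = 1160·(1 - 0.829) = 198.
From dH/dt = 0: 0.00857·198 - 0.552 = 0.0274P*, so P* = 1.15/0.0274 = 41.8.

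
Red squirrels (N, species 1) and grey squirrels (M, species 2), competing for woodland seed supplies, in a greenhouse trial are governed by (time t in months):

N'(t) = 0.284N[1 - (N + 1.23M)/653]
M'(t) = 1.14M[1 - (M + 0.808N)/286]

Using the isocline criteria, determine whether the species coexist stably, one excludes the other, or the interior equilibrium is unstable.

species 1 excludes species 2

Compare the nullcline intercepts: K1/α12 = 653/1.23 = 531 > K2 = 286; K2/α21 = 286/0.808 = 354 < K1 = 653.
Since the inequalities point opposite ways, species 1 can invade but species 2 cannot.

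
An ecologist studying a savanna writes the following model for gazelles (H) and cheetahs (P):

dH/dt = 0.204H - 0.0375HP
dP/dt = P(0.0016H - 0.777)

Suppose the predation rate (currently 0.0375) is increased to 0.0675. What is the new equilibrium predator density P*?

At the interior fixed point, setting dH/dt = 0 with H > 0 fixes P* = (prey growth rate)/(HP coefficient) — independent of the other coefficients.
With the change, P* = 0.204/0.0675 = 3.02; it falls from 5.44.

P* ≈ 3.02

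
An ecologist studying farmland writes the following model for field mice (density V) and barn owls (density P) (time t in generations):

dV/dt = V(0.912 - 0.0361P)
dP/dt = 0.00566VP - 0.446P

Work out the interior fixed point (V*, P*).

V* ≈ 78.8, P* ≈ 25.3

Set dP/dt = 0 with P > 0: 0.00566V - 0.446 = 0, so V* = 0.446/0.00566 = 78.8.
Set dV/dt = 0 with V > 0: 0.912 - 0.0361P = 0, so P* = 0.912/0.0361 = 25.3.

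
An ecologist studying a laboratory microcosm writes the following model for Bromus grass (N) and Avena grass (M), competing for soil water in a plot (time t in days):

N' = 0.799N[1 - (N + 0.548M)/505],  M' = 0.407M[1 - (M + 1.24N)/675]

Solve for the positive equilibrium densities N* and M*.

N* ≈ 422, M* ≈ 152

Setting both brackets to zero gives the nullclines N + 0.548M = 505 and 1.24N + M = 675.
Substituting M = 675 - 1.24N into the first: N(1 - 0.548·1.24) = 505 - 0.548·675.
So N* = 135/0.32 = 422, and then M* = 675 - 1.24·422 = 152.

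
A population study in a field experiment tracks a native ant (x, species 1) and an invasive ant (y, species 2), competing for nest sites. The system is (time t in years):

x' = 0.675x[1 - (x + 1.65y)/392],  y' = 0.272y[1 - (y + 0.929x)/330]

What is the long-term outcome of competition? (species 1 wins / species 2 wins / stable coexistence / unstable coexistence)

Compare the nullcline intercepts: K1/α12 = 392/1.65 = 238 < K2 = 330; K2/α21 = 330/0.929 = 355 < K1 = 392.
Since both are reversed, neither can invade when rare; the interior point is a saddle.

unstable coexistence (outcome depends on initial conditions)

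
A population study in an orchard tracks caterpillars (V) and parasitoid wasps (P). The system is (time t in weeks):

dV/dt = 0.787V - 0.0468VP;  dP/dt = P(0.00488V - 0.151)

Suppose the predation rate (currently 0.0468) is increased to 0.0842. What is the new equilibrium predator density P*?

P* ≈ 9.35

At the interior fixed point, setting dV/dt = 0 with V > 0 fixes P* = (prey growth rate)/(VP coefficient) — independent of the other coefficients.
With the change, P* = 0.787/0.0842 = 9.35; it falls from 16.8.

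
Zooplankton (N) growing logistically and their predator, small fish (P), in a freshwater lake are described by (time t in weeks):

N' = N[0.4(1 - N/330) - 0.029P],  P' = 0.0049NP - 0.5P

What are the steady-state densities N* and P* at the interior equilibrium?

From dP/dt = 0 with P > 0: 0.0049N* = 0.5, so N* = 102.
Substitute into dN/dt = 0: 0.4(1 - 102/330) = 0.029P*.
The bracket is 0.691, giving P* = 0.276/0.029 = 9.53.

N* ≈ 102, P* ≈ 9.53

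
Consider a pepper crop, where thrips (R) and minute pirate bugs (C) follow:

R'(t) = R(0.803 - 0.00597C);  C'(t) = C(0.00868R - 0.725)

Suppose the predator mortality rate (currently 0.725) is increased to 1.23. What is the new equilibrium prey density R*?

R* ≈ 142

At the interior fixed point, setting dC/dt = 0 with C > 0 fixes R* = (predator death rate)/(RC coefficient) — independent of the other coefficients.
With the change, R* = 1.23/0.00868 = 142; it rises from 83.5.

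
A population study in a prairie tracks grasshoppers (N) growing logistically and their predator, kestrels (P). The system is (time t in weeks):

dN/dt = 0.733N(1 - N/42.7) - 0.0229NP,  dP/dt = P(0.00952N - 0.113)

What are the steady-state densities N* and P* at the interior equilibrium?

N* ≈ 11.9, P* ≈ 23.1

From dP/dt = 0 with P > 0: 0.00952N* = 0.113, so N* = 11.9.
Substitute into dN/dt = 0: 0.733(1 - 11.9/42.7) = 0.0229P*.
The bracket is 0.722, giving P* = 0.529/0.0229 = 23.1.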